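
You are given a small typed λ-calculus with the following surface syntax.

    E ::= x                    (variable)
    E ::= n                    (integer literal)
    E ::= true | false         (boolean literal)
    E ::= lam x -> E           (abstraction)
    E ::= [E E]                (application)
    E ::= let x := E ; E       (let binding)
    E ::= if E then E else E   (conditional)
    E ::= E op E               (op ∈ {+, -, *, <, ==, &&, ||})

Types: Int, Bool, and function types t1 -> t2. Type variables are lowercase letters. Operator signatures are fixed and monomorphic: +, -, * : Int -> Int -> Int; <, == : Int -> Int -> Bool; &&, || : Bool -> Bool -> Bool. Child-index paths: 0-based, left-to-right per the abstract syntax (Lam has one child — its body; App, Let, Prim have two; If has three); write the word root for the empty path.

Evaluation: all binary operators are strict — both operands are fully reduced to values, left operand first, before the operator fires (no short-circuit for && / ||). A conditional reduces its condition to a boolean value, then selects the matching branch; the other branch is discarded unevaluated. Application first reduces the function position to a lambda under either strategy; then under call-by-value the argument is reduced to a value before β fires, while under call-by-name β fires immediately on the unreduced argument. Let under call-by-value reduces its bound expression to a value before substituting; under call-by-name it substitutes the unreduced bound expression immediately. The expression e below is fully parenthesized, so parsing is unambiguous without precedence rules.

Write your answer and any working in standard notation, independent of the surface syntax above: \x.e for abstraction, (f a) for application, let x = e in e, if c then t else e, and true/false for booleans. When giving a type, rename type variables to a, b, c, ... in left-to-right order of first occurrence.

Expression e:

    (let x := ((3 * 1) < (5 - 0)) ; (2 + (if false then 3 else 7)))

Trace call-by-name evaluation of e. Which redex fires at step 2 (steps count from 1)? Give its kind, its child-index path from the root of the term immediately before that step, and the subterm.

Answer: if at 1 : (if false then 3 else 7)

Trace:
step 0: (let x = ((3 * 1) < (5 - 0)) in (2 + (if false then 3 else 7)))
step 1: [let@root] (2 + (if false then 3 else 7))
step 2: [if@1] (2 + 7)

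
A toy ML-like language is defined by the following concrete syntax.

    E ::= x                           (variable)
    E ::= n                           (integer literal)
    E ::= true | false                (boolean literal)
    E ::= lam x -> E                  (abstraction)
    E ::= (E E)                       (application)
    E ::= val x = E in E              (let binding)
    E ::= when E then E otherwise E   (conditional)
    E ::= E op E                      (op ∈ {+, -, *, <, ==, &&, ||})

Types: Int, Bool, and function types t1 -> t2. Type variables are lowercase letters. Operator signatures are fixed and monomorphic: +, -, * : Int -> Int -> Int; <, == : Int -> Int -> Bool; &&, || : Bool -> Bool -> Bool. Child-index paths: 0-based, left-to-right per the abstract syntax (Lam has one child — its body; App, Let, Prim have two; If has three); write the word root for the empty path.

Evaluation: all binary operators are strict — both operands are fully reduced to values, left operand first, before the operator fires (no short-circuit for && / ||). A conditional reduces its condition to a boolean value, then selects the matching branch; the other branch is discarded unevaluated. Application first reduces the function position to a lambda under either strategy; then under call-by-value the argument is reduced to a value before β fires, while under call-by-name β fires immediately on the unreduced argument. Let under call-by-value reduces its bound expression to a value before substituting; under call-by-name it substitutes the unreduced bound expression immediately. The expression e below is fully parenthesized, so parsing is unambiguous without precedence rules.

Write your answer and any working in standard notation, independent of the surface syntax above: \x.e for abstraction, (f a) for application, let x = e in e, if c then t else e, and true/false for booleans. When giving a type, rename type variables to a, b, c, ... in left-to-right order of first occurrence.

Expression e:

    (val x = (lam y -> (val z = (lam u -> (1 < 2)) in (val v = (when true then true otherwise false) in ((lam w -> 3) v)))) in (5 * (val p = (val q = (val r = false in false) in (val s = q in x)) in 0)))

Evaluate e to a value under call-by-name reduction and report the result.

Answer: 0

Trace:
step 0: (let x = (\y.(let z = (\u.(1 < 2)) in (let v = (if true then true else false) in ((\w.3) v)))) in (5 * (let p = (let q = (let r = false in false) in (let s = q in x)) in 0)))
step 1: [let@root] (5 * (let p = (let q = (let r = false in false) in (let s = q in (\y.(let z = (\u.(1 < 2)) in (let v = (if true then true else false) in ((\w.3) v)))))) in 0))
step 2: [let@1] (5 * 0)
step 3: [delta@root] 0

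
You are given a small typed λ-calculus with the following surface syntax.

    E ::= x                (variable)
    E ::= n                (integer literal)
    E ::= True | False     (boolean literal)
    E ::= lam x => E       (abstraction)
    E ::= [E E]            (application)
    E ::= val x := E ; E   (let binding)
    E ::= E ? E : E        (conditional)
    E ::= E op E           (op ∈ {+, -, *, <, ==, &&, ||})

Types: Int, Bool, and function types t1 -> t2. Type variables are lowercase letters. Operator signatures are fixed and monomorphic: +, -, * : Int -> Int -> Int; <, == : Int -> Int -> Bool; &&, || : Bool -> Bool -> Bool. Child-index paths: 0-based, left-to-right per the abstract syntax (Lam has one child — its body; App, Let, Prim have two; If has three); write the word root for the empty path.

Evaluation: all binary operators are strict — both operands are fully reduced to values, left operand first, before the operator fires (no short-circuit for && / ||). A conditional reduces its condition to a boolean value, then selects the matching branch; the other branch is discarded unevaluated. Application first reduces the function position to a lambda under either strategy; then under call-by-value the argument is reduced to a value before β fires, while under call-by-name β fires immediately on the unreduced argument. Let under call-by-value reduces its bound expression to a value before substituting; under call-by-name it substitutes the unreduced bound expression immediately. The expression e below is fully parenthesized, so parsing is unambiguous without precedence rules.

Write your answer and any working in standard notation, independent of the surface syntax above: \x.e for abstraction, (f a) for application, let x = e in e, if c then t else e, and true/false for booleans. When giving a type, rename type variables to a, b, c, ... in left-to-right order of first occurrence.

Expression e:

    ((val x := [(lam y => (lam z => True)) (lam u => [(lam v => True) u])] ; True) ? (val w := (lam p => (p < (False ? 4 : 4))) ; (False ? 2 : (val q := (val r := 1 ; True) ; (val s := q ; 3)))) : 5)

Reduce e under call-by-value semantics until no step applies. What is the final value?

Answer: 3

Working:
step 0: (if (let x = ((\y.(\z.true)) (\u.((\v.true) u))) in true) then (let w = (\p.(p < (if false then 4 else 4))) in (if false then 2 else (let q = (let r = 1 in true) in (let s = q in 3)))) else 5)
step 1: [beta@0.0] (if (let x = (\z.true) in true) then (let w = (\p.(p < (if false then 4 else 4))) in (if false then 2 else (let q = (let r = 1 in true) in (let s = q in 3)))) else 5)
step 2: [let@0] (if true then (let w = (\p.(p < (if false then 4 else 4))) in (if false then 2 else (let q = (let r = 1 in true) in (let s = q in 3)))) else 5)
step 3: [if@root] (let w = (\p.(p < (if false then 4 else 4))) in (if false then 2 else (let q = (let r = 1 in true) in (let s = q in 3))))
step 4: [let@root] (if false then 2 else (let q = (let r = 1 in true) in (let s = q in 3)))
step 5: [if@root] (let q = (let r = 1 in true) in (let s = q in 3))
step 6: [let@0] (let q = true in (let s = q in 3))
step 7: [let@root] (let s = true in 3)
step 8: [let@root] 3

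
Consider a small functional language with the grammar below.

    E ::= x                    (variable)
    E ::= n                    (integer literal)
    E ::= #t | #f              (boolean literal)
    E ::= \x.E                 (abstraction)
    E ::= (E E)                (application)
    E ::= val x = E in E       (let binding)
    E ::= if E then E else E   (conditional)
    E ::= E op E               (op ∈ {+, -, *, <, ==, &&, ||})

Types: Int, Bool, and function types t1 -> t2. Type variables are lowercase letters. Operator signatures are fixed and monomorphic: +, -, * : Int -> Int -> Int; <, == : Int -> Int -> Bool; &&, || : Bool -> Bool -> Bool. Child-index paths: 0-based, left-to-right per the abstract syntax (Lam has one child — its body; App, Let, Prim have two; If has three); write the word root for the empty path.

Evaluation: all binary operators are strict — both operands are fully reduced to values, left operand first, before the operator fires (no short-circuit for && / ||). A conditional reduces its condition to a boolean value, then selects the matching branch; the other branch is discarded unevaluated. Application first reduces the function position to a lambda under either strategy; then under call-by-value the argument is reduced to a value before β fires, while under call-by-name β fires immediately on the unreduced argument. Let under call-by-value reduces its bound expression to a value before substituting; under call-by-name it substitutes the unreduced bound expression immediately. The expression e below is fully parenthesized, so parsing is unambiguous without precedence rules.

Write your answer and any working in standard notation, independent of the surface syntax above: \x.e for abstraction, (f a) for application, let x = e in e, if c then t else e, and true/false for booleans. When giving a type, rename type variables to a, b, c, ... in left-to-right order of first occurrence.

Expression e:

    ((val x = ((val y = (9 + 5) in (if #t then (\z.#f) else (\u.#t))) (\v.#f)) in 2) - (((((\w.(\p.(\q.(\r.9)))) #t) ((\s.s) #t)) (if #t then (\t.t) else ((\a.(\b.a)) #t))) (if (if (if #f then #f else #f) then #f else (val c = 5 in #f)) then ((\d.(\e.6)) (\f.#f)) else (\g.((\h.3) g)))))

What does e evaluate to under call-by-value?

Answer: -7

Derivation:
step 0: ((let x = ((let y = (9 + 5) in (if true then (\z.false) else (\u.true))) (\v.false)) in 2) - (((((\w.(\p.(\q.(\r.9)))) true) ((\s.s) true)) (if true then (\t.t) else ((\a.(\b.a)) true))) (if (if (if false then false else false) then false else (let c = 5 in false)) then ((\d.(\e.6)) (\f.false)) else (\g.((\h.3) g)))))
step 1: [delta@0.0.0.0] ((let x = ((let y = 14 in (if true then (\z.false) else (\u.true))) (\v.false)) in 2) - (((((\w.(\p.(\q.(\r.9)))) true) ((\s.s) true)) (if true then (\t.t) else ((\a.(\b.a)) true))) (if (if (if false then false else false) then false else (let c = 5 in false)) then ((\d.(\e.6)) (\f.false)) else (\g.((\h.3) g)))))
step 2: [let@0.0.0] ((let x = ((if true then (\z.false) else (\u.true)) (\v.false)) in 2) - (((((\w.(\p.(\q.(\r.9)))) true) ((\s.s) true)) (if true then (\t.t) else ((\a.(\b.a)) true))) (if (if (if false then false else false) then false else (let c = 5 in false)) then ((\d.(\e.6)) (\f.false)) else (\g.((\h.3) g)))))
step 3: [if@0.0.0] ((let x = ((\z.false) (\v.false)) in 2) - (((((\w.(\p.(\q.(\r.9)))) true) ((\s.s) true)) (if true then (\t.t) else ((\a.(\b.a)) true))) (if (if (if false then false else false) then false else (let c = 5 in false)) then ((\d.(\e.6)) (\f.false)) else (\g.((\h.3) g)))))
step 4: [beta@0.0] ((let x = false in 2) - (((((\w.(\p.(\q.(\r.9)))) true) ((\s.s) true)) (if true then (\t.t) else ((\a.(\b.a)) true))) (if (if (if false then false else false) then false else (let c = 5 in false)) then ((\d.(\e.6)) (\f.false)) else (\g.((\h.3) g)))))
step 5: [let@0] (2 - (((((\w.(\p.(\q.(\r.9)))) true) ((\s.s) true)) (if true then (\t.t) else ((\a.(\b.a)) true))) (if (if (if false then false else false) then false else (let c = 5 in false)) then ((\d.(\e.6)) (\f.false)) else (\g.((\h.3) g)))))
step 6: [beta@1.0.0.0] (2 - ((((\p.(\q.(\r.9))) ((\s.s) true)) (if true then (\t.t) else ((\a.(\b.a)) true))) (if (if (if false then false else false) then false else (let c = 5 in false)) then ((\d.(\e.6)) (\f.false)) else (\g.((\h.3) g)))))
step 7: [beta@1.0.0.1] (2 - ((((\p.(\q.(\r.9))) true) (if true then (\t.t) else ((\a.(\b.a)) true))) (if (if (if false then false else false) then false else (let c = 5 in false)) then ((\d.(\e.6)) (\f.false)) else (\g.((\h.3) g)))))
step 8: [beta@1.0.0] (2 - (((\q.(\r.9)) (if true then (\t.t) else ((\a.(\b.a)) true))) (if (if (if false then false else false) then false else (let c = 5 in false)) then ((\d.(\e.6)) (\f.false)) else (\g.((\h.3) g)))))
step 9: [if@1.0.1] (2 - (((\q.(\r.9)) (\t.t)) (if (if (if false then false else false) then false else (let c = 5 in false)) then ((\d.(\e.6)) (\f.false)) else (\g.((\h.3) g)))))
step 10: [beta@1.0] (2 - ((\r.9) (if (if (if false then false else false) then false else (let c = 5 in false)) then ((\d.(\e.6)) (\f.false)) else (\g.((\h.3) g)))))
step 11: [if@1.1.0.0] (2 - ((\r.9) (if (if false then false else (let c = 5 in false)) then ((\d.(\e.6)) (\f.false)) else (\g.((\h.3) g)))))
step 12: [if@1.1.0] (2 - ((\r.9) (if (let c = 5 in false) then ((\d.(\e.6)) (\f.false)) else (\g.((\h.3) g)))))
step 13: [let@1.1.0] (2 - ((\r.9) (if false then ((\d.(\e.6)) (\f.false)) else (\g.((\h.3) g)))))
step 14: [if@1.1] (2 - ((\r.9) (\g.((\h.3) g))))
step 15: [beta@1] (2 - 9)
step 16: [delta@root] -7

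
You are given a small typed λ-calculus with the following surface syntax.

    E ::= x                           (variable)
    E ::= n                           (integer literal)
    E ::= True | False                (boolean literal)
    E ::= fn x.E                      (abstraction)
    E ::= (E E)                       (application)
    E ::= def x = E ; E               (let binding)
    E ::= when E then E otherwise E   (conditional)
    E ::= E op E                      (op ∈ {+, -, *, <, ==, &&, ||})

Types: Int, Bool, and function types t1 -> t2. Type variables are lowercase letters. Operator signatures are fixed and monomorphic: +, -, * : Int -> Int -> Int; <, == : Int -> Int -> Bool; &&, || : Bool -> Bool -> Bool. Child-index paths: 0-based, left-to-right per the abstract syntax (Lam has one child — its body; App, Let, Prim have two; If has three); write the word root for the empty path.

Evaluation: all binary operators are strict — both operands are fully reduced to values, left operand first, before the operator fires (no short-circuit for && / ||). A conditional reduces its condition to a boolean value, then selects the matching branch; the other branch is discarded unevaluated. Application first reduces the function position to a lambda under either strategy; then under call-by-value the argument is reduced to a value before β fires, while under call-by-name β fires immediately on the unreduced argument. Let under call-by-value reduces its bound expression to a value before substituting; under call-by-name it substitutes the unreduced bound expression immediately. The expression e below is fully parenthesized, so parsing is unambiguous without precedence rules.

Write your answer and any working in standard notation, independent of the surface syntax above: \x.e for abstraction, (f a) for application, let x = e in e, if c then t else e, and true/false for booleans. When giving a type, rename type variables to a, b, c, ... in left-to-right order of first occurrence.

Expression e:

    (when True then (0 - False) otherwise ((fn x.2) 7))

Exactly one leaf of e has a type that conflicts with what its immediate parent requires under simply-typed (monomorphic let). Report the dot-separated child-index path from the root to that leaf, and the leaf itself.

Derivation:
  unify Bool ~ Bool
  unify Int ~ Int
  unify Bool ~ Int
  FAIL: mismatch Bool ~ Int

Answer: 1.1 : false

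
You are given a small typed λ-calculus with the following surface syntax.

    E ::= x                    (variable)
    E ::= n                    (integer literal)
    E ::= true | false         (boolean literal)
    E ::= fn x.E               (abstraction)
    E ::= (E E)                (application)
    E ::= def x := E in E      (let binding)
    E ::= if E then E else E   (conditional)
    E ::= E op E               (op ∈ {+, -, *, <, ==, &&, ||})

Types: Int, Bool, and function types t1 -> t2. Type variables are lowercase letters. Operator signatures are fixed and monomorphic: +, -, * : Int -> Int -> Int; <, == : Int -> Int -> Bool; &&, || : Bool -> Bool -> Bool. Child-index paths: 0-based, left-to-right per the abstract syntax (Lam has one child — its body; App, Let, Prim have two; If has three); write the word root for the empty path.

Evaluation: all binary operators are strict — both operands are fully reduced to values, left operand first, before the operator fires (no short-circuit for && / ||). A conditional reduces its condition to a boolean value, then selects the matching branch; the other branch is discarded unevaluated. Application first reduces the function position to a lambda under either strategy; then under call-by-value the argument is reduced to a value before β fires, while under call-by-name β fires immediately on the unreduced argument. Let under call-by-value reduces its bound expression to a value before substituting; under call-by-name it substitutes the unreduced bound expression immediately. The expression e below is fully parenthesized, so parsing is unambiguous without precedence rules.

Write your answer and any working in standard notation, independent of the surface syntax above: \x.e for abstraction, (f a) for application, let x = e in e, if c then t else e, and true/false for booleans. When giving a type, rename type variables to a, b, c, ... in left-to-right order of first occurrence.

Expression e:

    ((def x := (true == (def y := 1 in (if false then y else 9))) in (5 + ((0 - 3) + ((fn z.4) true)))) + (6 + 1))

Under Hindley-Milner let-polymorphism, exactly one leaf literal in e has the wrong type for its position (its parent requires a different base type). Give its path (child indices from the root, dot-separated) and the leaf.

Answer: 0.0.0 : true

Derivation:
  unify Bool ~ Int
  FAIL: mismatch Bool ~ Int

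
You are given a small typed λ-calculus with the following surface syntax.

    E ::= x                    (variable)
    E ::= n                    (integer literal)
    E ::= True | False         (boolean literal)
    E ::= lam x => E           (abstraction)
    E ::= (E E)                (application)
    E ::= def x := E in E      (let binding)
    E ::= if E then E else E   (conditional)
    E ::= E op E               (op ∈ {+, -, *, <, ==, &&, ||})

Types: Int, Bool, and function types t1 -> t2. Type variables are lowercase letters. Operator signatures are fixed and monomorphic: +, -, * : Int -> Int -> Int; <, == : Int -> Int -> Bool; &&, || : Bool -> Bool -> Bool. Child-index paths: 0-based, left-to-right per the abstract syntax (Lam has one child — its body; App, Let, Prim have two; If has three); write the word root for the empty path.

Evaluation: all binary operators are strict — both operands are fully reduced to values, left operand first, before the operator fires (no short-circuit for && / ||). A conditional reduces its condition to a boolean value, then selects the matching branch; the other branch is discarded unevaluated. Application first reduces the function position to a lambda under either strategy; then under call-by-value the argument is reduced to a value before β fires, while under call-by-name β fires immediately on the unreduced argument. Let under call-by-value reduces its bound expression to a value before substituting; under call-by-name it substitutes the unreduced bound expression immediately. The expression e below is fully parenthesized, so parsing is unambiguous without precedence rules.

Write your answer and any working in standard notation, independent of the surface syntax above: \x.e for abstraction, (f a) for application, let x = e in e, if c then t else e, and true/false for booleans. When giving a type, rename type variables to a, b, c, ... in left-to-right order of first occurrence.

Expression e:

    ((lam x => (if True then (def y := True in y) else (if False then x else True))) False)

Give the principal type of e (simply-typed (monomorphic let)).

Derivation:
  unify Bool ~ Bool
let y : Bool
y : Bool
  unify Bool ~ Bool
x : a
  unify a ~ Bool
  unify Bool ~ Bool
\x._ : Bool -> Bool
  unify Bool -> Bool ~ Bool -> b
  unify Bool ~ Bool
  unify Bool ~ b
_ _ : Bool

Answer: Bool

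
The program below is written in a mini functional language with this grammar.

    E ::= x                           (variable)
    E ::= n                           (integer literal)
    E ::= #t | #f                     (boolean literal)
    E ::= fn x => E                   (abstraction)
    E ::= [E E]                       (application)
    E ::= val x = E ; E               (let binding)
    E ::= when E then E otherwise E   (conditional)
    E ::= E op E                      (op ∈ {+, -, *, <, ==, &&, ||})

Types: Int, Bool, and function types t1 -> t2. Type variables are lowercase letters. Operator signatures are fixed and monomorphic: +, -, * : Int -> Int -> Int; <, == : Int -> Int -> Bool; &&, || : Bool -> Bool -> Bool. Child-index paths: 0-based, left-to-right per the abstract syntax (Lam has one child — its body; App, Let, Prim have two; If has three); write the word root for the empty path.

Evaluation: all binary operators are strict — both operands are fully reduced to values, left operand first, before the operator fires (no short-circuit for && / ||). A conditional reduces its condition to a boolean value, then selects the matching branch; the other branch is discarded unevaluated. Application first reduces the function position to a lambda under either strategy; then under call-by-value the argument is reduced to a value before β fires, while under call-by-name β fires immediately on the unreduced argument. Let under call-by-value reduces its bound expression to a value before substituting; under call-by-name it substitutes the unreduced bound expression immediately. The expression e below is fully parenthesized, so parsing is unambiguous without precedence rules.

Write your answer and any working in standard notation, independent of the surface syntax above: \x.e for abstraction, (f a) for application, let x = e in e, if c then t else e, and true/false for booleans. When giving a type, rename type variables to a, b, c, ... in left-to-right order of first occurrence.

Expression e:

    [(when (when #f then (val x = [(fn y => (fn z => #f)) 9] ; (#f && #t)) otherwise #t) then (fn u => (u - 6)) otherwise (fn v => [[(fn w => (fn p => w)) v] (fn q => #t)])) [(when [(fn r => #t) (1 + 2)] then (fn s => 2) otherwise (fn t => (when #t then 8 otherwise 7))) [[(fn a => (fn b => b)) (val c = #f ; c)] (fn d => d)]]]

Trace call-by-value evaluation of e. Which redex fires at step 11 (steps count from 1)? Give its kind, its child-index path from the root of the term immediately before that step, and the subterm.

Trace:
step 0: ((if (if false then (let x = ((\y.(\z.false)) 9) in (false && true)) else true) then (\u.(u - 6)) else (\v.(((\w.(\p.w)) v) (\q.true)))) ((if ((\r.true) (1 + 2)) then (\s.2) else (\t.(if true then 8 else 7))) (((\a.(\b.b)) (let c = false in c)) (\d.d))))
step 1: [if@0.0] ((if true then (\u.(u - 6)) else (\v.(((\w.(\p.w)) v) (\q.true)))) ((if ((\r.true) (1 + 2)) then (\s.2) else (\t.(if true then 8 else 7))) (((\a.(\b.b)) (let c = false in c)) (\d.d))))
step 2: [if@0] ((\u.(u - 6)) ((if ((\r.true) (1 + 2)) then (\s.2) else (\t.(if true then 8 else 7))) (((\a.(\b.b)) (let c = false in c)) (\d.d))))
step 3: [delta@1.0.0.1] ((\u.(u - 6)) ((if ((\r.true) 3) then (\s.2) else (\t.(if true then 8 else 7))) (((\a.(\b.b)) (let c = false in c)) (\d.d))))
step 4: [beta@1.0.0] ((\u.(u - 6)) ((if true then (\s.2) else (\t.(if true then 8 else 7))) (((\a.(\b.b)) (let c = false in c)) (\d.d))))
step 5: [if@1.0] ((\u.(u - 6)) ((\s.2) (((\a.(\b.b)) (let c = false in c)) (\d.d))))
step 6: [let@1.1.0.1] ((\u.(u - 6)) ((\s.2) (((\a.(\b.b)) false) (\d.d))))
step 7: [beta@1.1.0] ((\u.(u - 6)) ((\s.2) ((\b.b) (\d.d))))
step 8: [beta@1.1] ((\u.(u - 6)) ((\s.2) (\d.d)))
step 9: [beta@1] ((\u.(u - 6)) 2)
step 10: [beta@root] (2 - 6)
step 11: [delta@root] -4

Answer: delta at root : (2 - 6)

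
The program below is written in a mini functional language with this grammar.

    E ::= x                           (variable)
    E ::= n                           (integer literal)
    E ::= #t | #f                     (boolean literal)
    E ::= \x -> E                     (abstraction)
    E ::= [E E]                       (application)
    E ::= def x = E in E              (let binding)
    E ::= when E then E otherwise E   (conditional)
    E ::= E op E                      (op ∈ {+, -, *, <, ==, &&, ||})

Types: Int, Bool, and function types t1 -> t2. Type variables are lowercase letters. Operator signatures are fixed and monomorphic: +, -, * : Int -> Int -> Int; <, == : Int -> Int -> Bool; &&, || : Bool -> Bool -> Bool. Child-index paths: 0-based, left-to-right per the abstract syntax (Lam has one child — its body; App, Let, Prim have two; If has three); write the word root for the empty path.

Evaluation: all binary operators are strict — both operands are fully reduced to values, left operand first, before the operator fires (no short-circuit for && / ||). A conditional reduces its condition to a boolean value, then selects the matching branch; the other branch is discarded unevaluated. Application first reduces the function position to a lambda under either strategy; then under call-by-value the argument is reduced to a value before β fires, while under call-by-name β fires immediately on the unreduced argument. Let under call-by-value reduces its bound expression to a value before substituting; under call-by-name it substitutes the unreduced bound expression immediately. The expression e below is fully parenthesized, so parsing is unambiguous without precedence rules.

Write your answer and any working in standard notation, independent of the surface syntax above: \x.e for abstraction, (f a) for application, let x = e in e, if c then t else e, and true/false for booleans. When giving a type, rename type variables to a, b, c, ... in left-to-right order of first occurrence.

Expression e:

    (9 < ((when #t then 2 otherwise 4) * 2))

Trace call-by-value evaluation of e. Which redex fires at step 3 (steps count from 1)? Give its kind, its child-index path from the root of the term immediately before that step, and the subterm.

Answer: delta at root : (9 < 4)

Derivation:
step 0: (9 < ((if true then 2 else 4) * 2))
step 1: [if@1.0] (9 < (2 * 2))
step 2: [delta@1] (9 < 4)
step 3: [delta@root] false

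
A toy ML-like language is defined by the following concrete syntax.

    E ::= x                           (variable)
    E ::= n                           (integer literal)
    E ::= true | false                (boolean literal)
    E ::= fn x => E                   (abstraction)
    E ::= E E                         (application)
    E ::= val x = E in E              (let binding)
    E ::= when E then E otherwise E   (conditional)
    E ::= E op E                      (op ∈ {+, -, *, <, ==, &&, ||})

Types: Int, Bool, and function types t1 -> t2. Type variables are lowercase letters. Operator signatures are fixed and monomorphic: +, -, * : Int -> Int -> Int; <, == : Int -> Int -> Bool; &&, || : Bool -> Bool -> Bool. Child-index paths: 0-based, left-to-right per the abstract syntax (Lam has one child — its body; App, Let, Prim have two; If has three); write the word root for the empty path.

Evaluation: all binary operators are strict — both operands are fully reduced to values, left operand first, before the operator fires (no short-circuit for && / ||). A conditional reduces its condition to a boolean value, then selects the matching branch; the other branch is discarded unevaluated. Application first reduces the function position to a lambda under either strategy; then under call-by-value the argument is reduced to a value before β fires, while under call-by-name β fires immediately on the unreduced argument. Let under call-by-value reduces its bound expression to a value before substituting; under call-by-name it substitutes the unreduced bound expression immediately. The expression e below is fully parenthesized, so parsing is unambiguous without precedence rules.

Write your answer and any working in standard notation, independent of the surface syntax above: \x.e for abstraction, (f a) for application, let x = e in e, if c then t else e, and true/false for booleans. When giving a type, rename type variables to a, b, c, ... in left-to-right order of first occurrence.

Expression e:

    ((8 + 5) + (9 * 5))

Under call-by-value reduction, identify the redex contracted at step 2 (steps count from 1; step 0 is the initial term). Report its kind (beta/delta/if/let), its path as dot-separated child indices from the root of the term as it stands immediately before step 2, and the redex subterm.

Answer: delta at 1 : (9 * 5)

Working:
step 0: ((8 + 5) + (9 * 5))
step 1: [delta@0] (13 + (9 * 5))
step 2: [delta@1] (13 + 45)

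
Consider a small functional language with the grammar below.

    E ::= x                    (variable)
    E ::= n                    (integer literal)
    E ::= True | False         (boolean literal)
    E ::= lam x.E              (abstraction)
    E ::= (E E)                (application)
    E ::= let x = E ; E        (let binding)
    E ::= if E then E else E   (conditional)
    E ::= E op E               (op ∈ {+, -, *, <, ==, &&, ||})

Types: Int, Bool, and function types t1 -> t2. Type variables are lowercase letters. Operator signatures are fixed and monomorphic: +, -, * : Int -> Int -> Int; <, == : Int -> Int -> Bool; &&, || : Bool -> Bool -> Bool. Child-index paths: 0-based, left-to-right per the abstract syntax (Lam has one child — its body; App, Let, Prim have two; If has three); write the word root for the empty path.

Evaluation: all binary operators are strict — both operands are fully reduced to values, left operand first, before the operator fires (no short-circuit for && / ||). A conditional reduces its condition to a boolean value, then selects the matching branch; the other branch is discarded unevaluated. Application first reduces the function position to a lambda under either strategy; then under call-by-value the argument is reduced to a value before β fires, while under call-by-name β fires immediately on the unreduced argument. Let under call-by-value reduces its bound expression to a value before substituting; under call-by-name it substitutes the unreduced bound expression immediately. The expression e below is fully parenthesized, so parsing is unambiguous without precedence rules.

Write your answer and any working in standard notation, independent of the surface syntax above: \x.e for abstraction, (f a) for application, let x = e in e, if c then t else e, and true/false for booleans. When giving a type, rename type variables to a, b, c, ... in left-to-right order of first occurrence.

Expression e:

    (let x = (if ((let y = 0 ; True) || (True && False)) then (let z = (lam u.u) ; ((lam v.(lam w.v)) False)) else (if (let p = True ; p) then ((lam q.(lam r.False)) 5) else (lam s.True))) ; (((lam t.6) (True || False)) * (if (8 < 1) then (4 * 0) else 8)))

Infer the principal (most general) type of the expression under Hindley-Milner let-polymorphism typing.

Answer: Int

Derivation:
let y : Int
  unify Bool ~ Bool
  unify Bool ~ Bool
  unify Bool ~ Bool
  unify Bool ~ Bool
  unify Bool ~ Bool
u : a
\u._ : a -> a
let z : forall. a -> a
v : b
\w._ : c -> b
\v._ : b -> c -> b
  unify b -> c -> b ~ Bool -> d
  unify b ~ Bool
  unify c -> Bool ~ d
_ _ : c -> Bool
let p : Bool
p : Bool
  unify Bool ~ Bool
\r._ : f -> Bool
\q._ : e -> f -> Bool
  unify e -> f -> Bool ~ Int -> g
  unify e ~ Int
  unify f -> Bool ~ g
_ _ : f -> Bool
\s._ : h -> Bool
  unify f -> Bool ~ h -> Bool
  unify f ~ h
  unify Bool ~ Bool
  unify c -> Bool ~ h -> Bool
  unify c ~ h
  unify Bool ~ Bool
let x : forall. h -> Bool
\t._ : i -> Int
  unify Bool ~ Bool
  unify Bool ~ Bool
  unify i -> Int ~ Bool -> j
  unify i ~ Bool
  unify Int ~ j
_ _ : Int
  unify Int ~ Int
  unify Int ~ Int
  unify Int ~ Int
  unify Bool ~ Bool
  unify Int ~ Int
  unify Int ~ Int
  unify Int ~ Int
  unify Int ~ Int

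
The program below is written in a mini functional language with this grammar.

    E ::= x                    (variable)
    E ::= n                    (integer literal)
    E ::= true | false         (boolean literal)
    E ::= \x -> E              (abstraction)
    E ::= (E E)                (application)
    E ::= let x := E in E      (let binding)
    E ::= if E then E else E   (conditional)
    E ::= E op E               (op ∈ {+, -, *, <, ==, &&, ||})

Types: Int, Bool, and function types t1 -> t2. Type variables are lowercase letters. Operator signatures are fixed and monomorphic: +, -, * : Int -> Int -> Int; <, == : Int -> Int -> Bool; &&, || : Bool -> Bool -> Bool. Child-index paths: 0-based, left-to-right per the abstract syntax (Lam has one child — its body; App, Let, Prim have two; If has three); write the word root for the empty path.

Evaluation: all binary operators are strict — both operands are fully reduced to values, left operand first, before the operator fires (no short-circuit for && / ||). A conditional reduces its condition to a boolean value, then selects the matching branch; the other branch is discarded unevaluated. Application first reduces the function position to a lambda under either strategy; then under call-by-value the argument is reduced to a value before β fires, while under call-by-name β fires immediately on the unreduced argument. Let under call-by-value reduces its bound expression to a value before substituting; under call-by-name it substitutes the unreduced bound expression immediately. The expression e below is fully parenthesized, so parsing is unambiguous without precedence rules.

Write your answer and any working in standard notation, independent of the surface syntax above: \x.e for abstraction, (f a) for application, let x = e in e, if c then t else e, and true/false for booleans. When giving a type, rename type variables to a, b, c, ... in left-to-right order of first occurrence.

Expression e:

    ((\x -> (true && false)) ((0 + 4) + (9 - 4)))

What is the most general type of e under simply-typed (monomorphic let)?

Trace:
  unify Bool ~ Bool
  unify Bool ~ Bool
\x._ : a -> Bool
  unify Int ~ Int
  unify Int ~ Int
  unify Int ~ Int
  unify Int ~ Int
  unify Int ~ Int
  unify Int ~ Int
  unify a -> Bool ~ Int -> b
  unify a ~ Int
  unify Bool ~ b
_ _ : Bool

Answer: Bool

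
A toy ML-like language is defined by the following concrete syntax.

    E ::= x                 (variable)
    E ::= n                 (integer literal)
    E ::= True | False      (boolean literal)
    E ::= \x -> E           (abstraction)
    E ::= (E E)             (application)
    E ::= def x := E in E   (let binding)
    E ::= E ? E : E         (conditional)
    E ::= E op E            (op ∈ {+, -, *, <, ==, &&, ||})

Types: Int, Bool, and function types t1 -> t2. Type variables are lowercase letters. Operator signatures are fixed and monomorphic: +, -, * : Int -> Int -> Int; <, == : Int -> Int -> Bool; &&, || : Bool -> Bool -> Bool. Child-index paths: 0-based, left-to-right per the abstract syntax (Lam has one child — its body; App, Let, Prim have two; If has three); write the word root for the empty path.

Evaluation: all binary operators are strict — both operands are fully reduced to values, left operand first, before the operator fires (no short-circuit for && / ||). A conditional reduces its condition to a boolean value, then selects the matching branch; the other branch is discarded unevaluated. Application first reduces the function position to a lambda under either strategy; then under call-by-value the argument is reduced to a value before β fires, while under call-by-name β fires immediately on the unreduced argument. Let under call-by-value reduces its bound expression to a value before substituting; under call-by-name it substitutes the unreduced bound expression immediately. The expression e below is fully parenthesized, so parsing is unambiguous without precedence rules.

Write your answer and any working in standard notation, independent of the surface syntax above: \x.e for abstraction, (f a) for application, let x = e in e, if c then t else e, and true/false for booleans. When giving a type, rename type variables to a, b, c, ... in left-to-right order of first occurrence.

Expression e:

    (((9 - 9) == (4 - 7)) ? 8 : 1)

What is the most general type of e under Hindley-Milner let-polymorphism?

Trace:
  unify Int ~ Int
  unify Int ~ Int
  unify Int ~ Int
  unify Int ~ Int
  unify Int ~ Int
  unify Int ~ Int
  unify Bool ~ Bool
  unify Int ~ Int

Answer: Int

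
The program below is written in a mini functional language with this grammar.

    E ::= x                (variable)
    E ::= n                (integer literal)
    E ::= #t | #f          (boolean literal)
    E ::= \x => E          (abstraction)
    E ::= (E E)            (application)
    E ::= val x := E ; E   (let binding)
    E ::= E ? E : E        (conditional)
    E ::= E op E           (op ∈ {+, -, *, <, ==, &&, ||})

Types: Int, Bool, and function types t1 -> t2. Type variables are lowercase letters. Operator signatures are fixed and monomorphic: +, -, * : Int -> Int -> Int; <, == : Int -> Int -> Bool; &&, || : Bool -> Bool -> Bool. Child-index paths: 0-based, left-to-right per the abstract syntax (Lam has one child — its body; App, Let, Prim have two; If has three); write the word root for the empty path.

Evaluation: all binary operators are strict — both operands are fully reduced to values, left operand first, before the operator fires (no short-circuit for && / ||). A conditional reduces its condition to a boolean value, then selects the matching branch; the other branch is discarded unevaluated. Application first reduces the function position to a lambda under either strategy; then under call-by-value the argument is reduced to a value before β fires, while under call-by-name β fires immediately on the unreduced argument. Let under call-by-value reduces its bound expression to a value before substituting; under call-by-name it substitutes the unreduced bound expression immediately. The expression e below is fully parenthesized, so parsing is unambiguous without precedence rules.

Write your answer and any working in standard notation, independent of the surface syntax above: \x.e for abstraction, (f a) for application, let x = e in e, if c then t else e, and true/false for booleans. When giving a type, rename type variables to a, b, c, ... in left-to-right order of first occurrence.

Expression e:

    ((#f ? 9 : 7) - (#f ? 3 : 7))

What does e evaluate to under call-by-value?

Answer: 0

Derivation:
step 0: ((if false then 9 else 7) - (if false then 3 else 7))
step 1: [if@0] (7 - (if false then 3 else 7))
step 2: [if@1] (7 - 7)
step 3: [delta@root] 0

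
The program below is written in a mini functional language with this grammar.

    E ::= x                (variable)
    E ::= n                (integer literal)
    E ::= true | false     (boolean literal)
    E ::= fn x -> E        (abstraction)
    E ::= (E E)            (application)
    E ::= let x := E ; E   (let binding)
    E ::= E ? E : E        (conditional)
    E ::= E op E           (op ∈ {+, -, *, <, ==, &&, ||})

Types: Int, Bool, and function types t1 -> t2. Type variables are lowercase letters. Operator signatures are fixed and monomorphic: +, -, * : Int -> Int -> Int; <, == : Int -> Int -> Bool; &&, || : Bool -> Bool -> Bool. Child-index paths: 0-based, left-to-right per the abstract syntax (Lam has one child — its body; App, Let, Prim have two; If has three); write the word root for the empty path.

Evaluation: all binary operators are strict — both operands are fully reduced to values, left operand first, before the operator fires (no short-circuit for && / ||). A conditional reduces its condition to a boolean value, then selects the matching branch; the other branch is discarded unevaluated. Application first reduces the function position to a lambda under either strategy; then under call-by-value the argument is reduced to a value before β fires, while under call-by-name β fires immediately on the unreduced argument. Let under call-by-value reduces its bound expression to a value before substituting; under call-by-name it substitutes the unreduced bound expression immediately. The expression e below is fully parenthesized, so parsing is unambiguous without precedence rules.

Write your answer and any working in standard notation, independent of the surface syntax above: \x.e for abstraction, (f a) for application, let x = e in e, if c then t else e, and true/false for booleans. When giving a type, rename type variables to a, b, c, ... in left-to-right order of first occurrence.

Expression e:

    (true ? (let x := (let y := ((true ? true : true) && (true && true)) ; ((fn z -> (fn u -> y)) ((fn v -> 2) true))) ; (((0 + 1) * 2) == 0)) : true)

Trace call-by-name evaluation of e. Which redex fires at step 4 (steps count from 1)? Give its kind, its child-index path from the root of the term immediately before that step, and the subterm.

Answer: delta at 0 : (1 * 2)

Working:
step 0: (if true then (let x = (let y = ((if true then true else true) && (true && true)) in ((\z.(\u.y)) ((\v.2) true))) in (((0 + 1) * 2) == 0)) else true)
step 1: [if@root] (let x = (let y = ((if true then true else true) && (true && true)) in ((\z.(\u.y)) ((\v.2) true))) in (((0 + 1) * 2) == 0))
step 2: [let@root] (((0 + 1) * 2) == 0)
step 3: [delta@0.0] ((1 * 2) == 0)
step 4: [delta@0] (2 == 0)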